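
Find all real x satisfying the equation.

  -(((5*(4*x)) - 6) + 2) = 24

Step 1. [-(((5*(4*x)) - 6) + 2) = 24] leading − — multiply by −1, so neg: ((5*(4*x)) - 6) + 2 = -24.
Step 2. [((5*(4*x)) - 6) + 2 = -24] peel the +2: subtract 2 from each side, so sub: (5*(4*x)) - 6 = -26.
Step 3. [(5*(4*x)) - 6 = -26] -6 is outermost — add 6 both sides ⇒ sub: 5*(4*x) = -20.
Step 4. [5*(4*x) = -20] divide by the outer 5, so div: 4*x = -4.
Step 5. [4*x = -4] LHS = 4·(…); ÷4 both sides, so div: x = -1.

Answer: x ∈ {-1}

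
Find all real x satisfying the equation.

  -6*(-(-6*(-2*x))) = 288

Step 1. [-6*(-(-6*(-2*x))) = 288] divide by the outer -6, so div: -(-6*(-2*x)) = -48.
Step 2. [-(-6*(-2*x)) = -48] LHS negated; negate both sides. So neg: -6*(-2*x) = 48.
Step 3. [-6*(-2*x) = 48] -6 out front; divide by -6, so div: -2*x = -8.
Step 4. [-2*x = -8] divide by the outer -2, so div: x = 4.

Answer: x ∈ {4}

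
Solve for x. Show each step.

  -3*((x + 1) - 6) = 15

Step 1. [-3*((x + 1) - 6) = 15] leading coefficient -3: divide by -3. So div: (x + 1) - 6 = -5.
Step 2. [(x + 1) - 6 = -5] the outer -6 inverts by adding 6 ⇒ sub: x + 1 = 1.
Step 3. [x + 1 = 1] 1 comes off first (subtract 1) ⇒ sub: x = 0.

Answer: x ∈ {0}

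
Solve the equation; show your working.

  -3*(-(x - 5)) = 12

Step 1. [-3*(-(x - 5)) = 12] divide by the outer -3, so div: -(x - 5) = -4.
Step 2. [-(x - 5) = -4] leading − — multiply by −1 ⇒ neg: x - 5 = 4.
Step 3. [x - 5 = 4] add 5: x sits inside (… - 5), so sub: x = 9.

Answer: x ∈ {9}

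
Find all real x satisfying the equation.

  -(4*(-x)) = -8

Step 1. [-(4*(-x)) = -8] leading − — multiply by −1 ⇒ neg: 4*(-x) = 8.
Step 2. [4*(-x) = 8] divide by the outer 4. So div: -x = 2.
Step 3. [-x = 2] LHS negated; negate both sides. So neg: x = -2.

Answer: x ∈ {-2}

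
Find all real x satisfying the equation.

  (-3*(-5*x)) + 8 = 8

Step 1. [(-3*(-5*x)) + 8 = 8] 8 comes off first (subtract 8) ⇒ sub: -3*(-5*x) = 0.
Step 2. [-3*(-5*x) = 0] -3 out front; divide by -3 ⇒ div: -5*x = 0.
Step 3. [-5*x = 0] leading coefficient -5: divide by -5, so div: x = 0.

Answer: x ∈ {0}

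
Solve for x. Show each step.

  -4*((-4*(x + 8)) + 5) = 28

Step 1. [-4*((-4*(x + 8)) + 5) = 28] -4·(inner) — divide through by -4 ⇒ div: (-4*(x + 8)) + 5 = -7.
Step 2. [(-4*(x + 8)) + 5 = -7] the outer +5 inverts by subtracting 5, so sub: -4*(x + 8) = -12.
Step 3. [-4*(x + 8) = -12] LHS = -4·(…); ÷-4 both sides, so div: x + 8 = 3.
Step 4. [x + 8 = 3] peel the +8: subtract 8 from each side, so sub: x = -5.

Answer: x ∈ {-5}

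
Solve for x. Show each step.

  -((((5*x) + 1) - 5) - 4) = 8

Step 1. [-((((5*x) + 1) - 5) - 4) = 8] LHS negated; negate both sides. So neg: (((5*x) + 1) - 5) - 4 = -8.
Step 2. [(((5*x) + 1) - 5) - 4 = -8] -4 is outermost — add 4 both sides, so sub: ((5*x) + 1) - 5 = -4.
Step 3. [((5*x) + 1) - 5 = -4] add 5: x sits inside (… - 5). So sub: (5*x) + 1 = 1.
Step 4. [(5*x) + 1 = 1] subtract 1: x sits inside (… + 1), so sub: 5*x = 0.
Step 5. [5*x = 0] 5·(inner) — divide through by 5 ⇒ div: x = 0.

Answer: x ∈ {0}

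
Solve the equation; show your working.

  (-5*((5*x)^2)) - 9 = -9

Step 1. [(-5*((5*x)^2)) - 9 = -9] -9 is outermost — add 9 both sides. So sub: -5*((5*x)^2) = 0.
Step 2. [-5*((5*x)^2) = 0] LHS = -5·(…); ÷-5 both sides ⇒ div: (5*x)^2 = 0.
Step 3. [(5*x)^2 = 0] √ both sides: 0 ≥ 0 gives two branches ⇒ sqrt: 5*x = 0.
Step 4. [5*x = 0] 5·(inner) — divide through by 5, so div: x = 0.

Answer: x ∈ {0}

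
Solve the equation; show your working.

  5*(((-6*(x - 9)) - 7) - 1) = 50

Step 1. [5*(((-6*(x - 9)) - 7) - 1) = 50] 5·(inner) — divide through by 5, so div: ((-6*(x - 9)) - 7) - 1 = 10.
Step 2. [((-6*(x - 9)) - 7) - 1 = 10] 1 comes off first (add 1), so sub: (-6*(x - 9)) - 7 = 11.
Step 3. [(-6*(x - 9)) - 7 = 11] the outer -7 inverts by adding 7, so sub: -6*(x - 9) = 18.
Step 4. [-6*(x - 9) = 18] -6·(inner) — divide through by -6 ⇒ div: x - 9 = -3.
Step 5. [x - 9 = -3] -9 is outermost — add 9 both sides, so sub: x = 6.

Answer: x ∈ {6}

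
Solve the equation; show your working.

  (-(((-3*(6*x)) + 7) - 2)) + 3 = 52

Step 1. [(-(((-3*(6*x)) + 7) - 2)) + 3 = 52] peel the +3: subtract 3 from each side ⇒ sub: -(((-3*(6*x)) + 7) - 2) = 49.
Step 2. [-(((-3*(6*x)) + 7) - 2) = 49] flip signs both sides ⇒ neg: ((-3*(6*x)) + 7) - 2 = -49.
Step 3. [((-3*(6*x)) + 7) - 2 = -49] -2 is outermost — add 2 both sides. So sub: (-3*(6*x)) + 7 = -47.
Step 4. [(-3*(6*x)) + 7 = -47] 7 comes off first (subtract 7) ⇒ sub: -3*(6*x) = -54.
Step 5. [-3*(6*x) = -54] -3 out front; divide by -3 ⇒ div: 6*x = 18.
Step 6. [6*x = 18] 6 out front; divide by 6. So div: x = 3.

Answer: x ∈ {3}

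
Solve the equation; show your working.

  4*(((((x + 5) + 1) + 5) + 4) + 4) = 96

Step 1. [4*(((((x + 5) + 1) + 5) + 4) + 4) = 96] divide by the outer 4, so div: ((((x + 5) + 1) + 5) + 4) + 4 = 24.
Step 2. [((((x + 5) + 1) + 5) + 4) + 4 = 24] 4 comes off first (subtract 4) ⇒ sub: (((x + 5) + 1) + 5) + 4 = 20.
Step 3. [(((x + 5) + 1) + 5) + 4 = 20] 4 comes off first (subtract 4) ⇒ sub: ((x + 5) + 1) + 5 = 16.
Step 4. [((x + 5) + 1) + 5 = 16] 5 comes off first (subtract 5), so sub: (x + 5) + 1 = 11.
Step 5. [(x + 5) + 1 = 11] peel the +1: subtract 1 from each side, so sub: x + 5 = 10.
Step 6. [x + 5 = 10] the outer +5 inverts by subtracting 5 ⇒ sub: x = 5.

Answer: x ∈ {5}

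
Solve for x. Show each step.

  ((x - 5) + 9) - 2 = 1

Step 1. [((x - 5) + 9) - 2 = 1] the outer -2 inverts by adding 2. So sub: (x - 5) + 9 = 3.
Step 2. [(x - 5) + 9 = 3] peel the +9: subtract 9 from each side, so sub: x - 5 = -6.
Step 3. [x - 5 = -6] the outer -5 inverts by adding 5 ⇒ sub: x = -1.

Answer: x ∈ {-1}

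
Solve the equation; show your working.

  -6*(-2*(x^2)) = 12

Step 1. [-6*(-2*(x^2)) = 12] divide by the outer -6. So div: -2*(x^2) = -2.
Step 2. [-2*(x^2) = -2] -2 out front; divide by -2, so div: x^2 = 1.
Step 3. [x^2 = 1] √ both sides: 1 ≥ 0 gives two branches. So sqrt: x = 1 or -1.

Answer: x ∈ {-1, 1}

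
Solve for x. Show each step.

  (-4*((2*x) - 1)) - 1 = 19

Step 1. [(-4*((2*x) - 1)) - 1 = 19] the outer -1 inverts by adding 1, so sub: -4*((2*x) - 1) = 20.
Step 2. [-4*((2*x) - 1) = 20] -4 out front; divide by -4 ⇒ div: (2*x) - 1 = -5.
Step 3. [(2*x) - 1 = -5] the outer -1 inverts by adding 1, so sub: 2*x = -4.
Step 4. [2*x = -4] 2 out front; divide by 2 ⇒ div: x = -2.

Answer: x ∈ {-2}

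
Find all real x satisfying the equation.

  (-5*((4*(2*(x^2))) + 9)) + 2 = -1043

Step 1. [(-5*((4*(2*(x^2))) + 9)) + 2 = -1043] subtract 2: x sits inside (… + 2), so sub: -5*((4*(2*(x^2))) + 9) = -1045.
Step 2. [-5*((4*(2*(x^2))) + 9) = -1045] -5 out front; divide by -5, so div: (4*(2*(x^2))) + 9 = 209.
Step 3. [(4*(2*(x^2))) + 9 = 209] +9 is outermost — subtract 9 both sides. So sub: 4*(2*(x^2)) = 200.
Step 4. [4*(2*(x^2)) = 200] LHS = 4·(…); ÷4 both sides, so div: 2*(x^2) = 50.
Step 5. [2*(x^2) = 50] 2·(inner) — divide through by 2. So div: x^2 = 25.
Step 6. [x^2 = 25] √ both sides: 25 ≥ 0 gives two branches. So sqrt: x = 5 or -5.

Answer: x ∈ {-5, 5}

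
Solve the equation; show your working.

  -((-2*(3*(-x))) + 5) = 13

Step 1. [-((-2*(3*(-x))) + 5) = 13] LHS negated; negate both sides, so neg: (-2*(3*(-x))) + 5 = -13.
Step 2. [(-2*(3*(-x))) + 5 = -13] +5 is outermost — subtract 5 both sides. So sub: -2*(3*(-x)) = -18.
Step 3. [-2*(3*(-x)) = -18] -2·(inner) — divide through by -2 ⇒ div: 3*(-x) = 9.
Step 4. [3*(-x) = 9] LHS = 3·(…); ÷3 both sides. So div: -x = 3.
Step 5. [-x = 3] flip signs both sides. So neg: x = -3.

Answer: x ∈ {-3}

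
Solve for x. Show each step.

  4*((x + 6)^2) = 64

Step 1. [4*((x + 6)^2) = 64] divide by the outer 4. So div: (x + 6)^2 = 16.
Step 2. [(x + 6)^2 = 16] LHS squared, RHS 16 ≥ 0: apply √ (±), so sqrt: x + 6 = 4 or -4.
Step 3. [x + 6 = 4 or -4] subtract 6: x sits inside (… + 6), so sub: x = -2 or -10.

Answer: x ∈ {-10, -2}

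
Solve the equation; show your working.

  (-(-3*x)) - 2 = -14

Step 1. [(-(-3*x)) - 2 = -14] -2 is outermost — add 2 both sides. So sub: -(-3*x) = -12.
Step 2. [-(-3*x) = -12] LHS negated; negate both sides, so neg: -3*x = 12.
Step 3. [-3*x = 12] divide by the outer -3 ⇒ div: x = -4.

Answer: x ∈ {-4}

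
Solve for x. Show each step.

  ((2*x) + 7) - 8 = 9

Step 1. [((2*x) + 7) - 8 = 9] 8 comes off first (add 8), so sub: (2*x) + 7 = 17.
Step 2. [(2*x) + 7 = 17] peel the +7: subtract 7 from each side, so sub: 2*x = 10.
Step 3. [2*x = 10] LHS = 2·(…); ÷2 both sides ⇒ div: x = 5.

Answer: x ∈ {5}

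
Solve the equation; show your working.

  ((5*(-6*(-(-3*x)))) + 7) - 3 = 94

Step 1. [((5*(-6*(-(-3*x)))) + 7) - 3 = 94] -3 is outermost — add 3 both sides ⇒ sub: (5*(-6*(-(-3*x)))) + 7 = 97.
Step 2. [(5*(-6*(-(-3*x)))) + 7 = 97] peel the +7: subtract 7 from each side. So sub: 5*(-6*(-(-3*x))) = 90.
Step 3. [5*(-6*(-(-3*x))) = 90] 5·(inner) — divide through by 5. So div: -6*(-(-3*x)) = 18.
Step 4. [-6*(-(-3*x)) = 18] LHS = -6·(…); ÷-6 both sides ⇒ div: -(-3*x) = -3.
Step 5. [-(-3*x) = -3] flip signs both sides ⇒ neg: -3*x = 3.
Step 6. [-3*x = 3] -3 out front; divide by -3, so div: x = -1.

Answer: x ∈ {-1}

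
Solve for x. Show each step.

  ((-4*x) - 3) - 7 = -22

Step 1. [((-4*x) - 3) - 7 = -22] the outer -7 inverts by adding 7, so sub: (-4*x) - 3 = -15.
Step 2. [(-4*x) - 3 = -15] add 3: x sits inside (… - 3), so sub: -4*x = -12.
Step 3. [-4*x = -12] leading coefficient -4: divide by -4 ⇒ div: x = 3.

Answer: x ∈ {3}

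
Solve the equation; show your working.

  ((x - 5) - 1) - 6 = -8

Step 1. [((x - 5) - 1) - 6 = -8] the outer -6 inverts by adding 6 ⇒ sub: (x - 5) - 1 = -2.
Step 2. [(x - 5) - 1 = -2] peel the -1: add 1 from each side ⇒ sub: x - 5 = -1.
Step 3. [x - 5 = -1] peel the -5: add 5 from each side. So sub: x = 4.

Answer: x ∈ {4}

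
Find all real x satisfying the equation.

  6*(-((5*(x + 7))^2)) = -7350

Step 1. [6*(-((5*(x + 7))^2)) = -7350] divide by the outer 6 ⇒ div: -((5*(x + 7))^2) = -1225.
Step 2. [-((5*(x + 7))^2) = -1225] leading − — multiply by −1, so neg: (5*(x + 7))^2 = 1225.
Step 3. [(5*(x + 7))^2 = 1225] √ both sides: 1225 ≥ 0 gives two branches. So sqrt: 5*(x + 7) = 35 or -35.
Step 4. [5*(x + 7) = 35 or -35] LHS = 5·(…); ÷5 both sides, so div: x + 7 = 7 or -7.
Step 5. [x + 7 = 7 or -7] +7 is outermost — subtract 7 both sides. So sub: x = 0 or -14.

Answer: x ∈ {-14, 0}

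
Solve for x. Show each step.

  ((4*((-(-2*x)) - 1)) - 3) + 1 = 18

Step 1. [((4*((-(-2*x)) - 1)) - 3) + 1 = 18] subtract 1: x sits inside (… + 1). So sub: (4*((-(-2*x)) - 1)) - 3 = 17.
Step 2. [(4*((-(-2*x)) - 1)) - 3 = 17] peel the -3: add 3 from each side, so sub: 4*((-(-2*x)) - 1) = 20.
Step 3. [4*((-(-2*x)) - 1) = 20] divide by the outer 4, so div: (-(-2*x)) - 1 = 5.
Step 4. [(-(-2*x)) - 1 = 5] the outer -1 inverts by adding 1, so sub: -(-2*x) = 6.
Step 5. [-(-2*x) = 6] flip signs both sides ⇒ neg: -2*x = -6.
Step 6. [-2*x = -6] -2 out front; divide by -2 ⇒ div: x = 3.

Answer: x ∈ {3}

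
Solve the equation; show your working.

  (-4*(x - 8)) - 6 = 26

Step 1. [(-4*(x - 8)) - 6 = 26] add 6: x sits inside (… - 6) ⇒ sub: -4*(x - 8) = 32.
Step 2. [-4*(x - 8) = 32] divide by the outer -4 ⇒ div: x - 8 = -8.
Step 3. [x - 8 = -8] peel the -8: add 8 from each side. So sub: x = 0.

Answer: x ∈ {0}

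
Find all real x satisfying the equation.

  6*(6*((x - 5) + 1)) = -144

Step 1. [6*(6*((x - 5) + 1)) = -144] leading coefficient 6: divide by 6. So div: 6*((x - 5) + 1) = -24.
Step 2. [6*((x - 5) + 1) = -24] 6·(inner) — divide through by 6 ⇒ div: (x - 5) + 1 = -4.
Step 3. [(x - 5) + 1 = -4] 1 comes off first (subtract 1), so sub: x - 5 = -5.
Step 4. [x - 5 = -5] 5 comes off first (add 5) ⇒ sub: x = 0.

Answer: x ∈ {0}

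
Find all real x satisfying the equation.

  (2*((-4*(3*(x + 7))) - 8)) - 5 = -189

Step 1. [(2*((-4*(3*(x + 7))) - 8)) - 5 = -189] add 5: x sits inside (… - 5). So sub: 2*((-4*(3*(x + 7))) - 8) = -184.
Step 2. [2*((-4*(3*(x + 7))) - 8) = -184] 2 out front; divide by 2, so div: (-4*(3*(x + 7))) - 8 = -92.
Step 3. [(-4*(3*(x + 7))) - 8 = -92] the outer -8 inverts by adding 8, so sub: -4*(3*(x + 7)) = -84.
Step 4. [-4*(3*(x + 7)) = -84] -4·(inner) — divide through by -4 ⇒ div: 3*(x + 7) = 21.
Step 5. [3*(x + 7) = 21] leading coefficient 3: divide by 3, so div: x + 7 = 7.
Step 6. [x + 7 = 7] the outer +7 inverts by subtracting 7 ⇒ sub: x = 0.

Answer: x ∈ {0}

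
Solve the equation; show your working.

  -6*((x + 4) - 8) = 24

Step 1. [-6*((x + 4) - 8) = 24] LHS = -6·(…); ÷-6 both sides ⇒ div: (x + 4) - 8 = -4.
Step 2. [(x + 4) - 8 = -4] -8 is outermost — add 8 both sides ⇒ sub: x + 4 = 4.
Step 3. [x + 4 = 4] 4 comes off first (subtract 4) ⇒ sub: x = 0.

Answer: x ∈ {0}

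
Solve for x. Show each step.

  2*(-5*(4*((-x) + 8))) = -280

Step 1. [2*(-5*(4*((-x) + 8))) = -280] LHS = 2·(…); ÷2 both sides, so div: -5*(4*((-x) + 8)) = -140.
Step 2. [-5*(4*((-x) + 8)) = -140] LHS = -5·(…); ÷-5 both sides, so div: 4*((-x) + 8) = 28.
Step 3. [4*((-x) + 8) = 28] leading coefficient 4: divide by 4 ⇒ div: (-x) + 8 = 7.
Step 4. [(-x) + 8 = 7] subtract 8: x sits inside (… + 8). So sub: -x = -1.
Step 5. [-x = -1] flip signs both sides, so neg: x = 1.

Answer: x ∈ {1}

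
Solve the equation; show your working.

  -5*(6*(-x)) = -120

Step 1. [-5*(6*(-x)) = -120] -5 out front; divide by -5 ⇒ div: 6*(-x) = 24.
Step 2. [6*(-x) = 24] LHS = 6·(…); ÷6 both sides ⇒ div: -x = 4.
Step 3. [-x = 4] leading − — multiply by −1. So neg: x = -4.

Answer: x ∈ {-4}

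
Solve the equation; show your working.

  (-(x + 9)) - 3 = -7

Step 1. [(-(x + 9)) - 3 = -7] peel the -3: add 3 from each side. So sub: -(x + 9) = -4.
Step 2. [-(x + 9) = -4] leading − — multiply by −1. So neg: x + 9 = 4.
Step 3. [x + 9 = 4] subtract 9: x sits inside (… + 9), so sub: x = -5.

Answer: x ∈ {-5}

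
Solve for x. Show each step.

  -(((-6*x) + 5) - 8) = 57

Step 1. [-(((-6*x) + 5) - 8) = 57] leading − — multiply by −1. So neg: ((-6*x) + 5) - 8 = -57.
Step 2. [((-6*x) + 5) - 8 = -57] 8 comes off first (add 8), so sub: (-6*x) + 5 = -49.
Step 3. [(-6*x) + 5 = -49] the outer +5 inverts by subtracting 5 ⇒ sub: -6*x = -54.
Step 4. [-6*x = -54] -6 out front; divide by -6. So div: x = 9.

Answer: x ∈ {9}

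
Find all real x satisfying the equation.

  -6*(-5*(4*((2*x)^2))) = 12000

Step 1. [-6*(-5*(4*((2*x)^2))) = 12000] -6 out front; divide by -6, so div: -5*(4*((2*x)^2)) = -2000.
Step 2. [-5*(4*((2*x)^2)) = -2000] divide by the outer -5. So div: 4*((2*x)^2) = 400.
Step 3. [4*((2*x)^2) = 400] 4 out front; divide by 4, so div: (2*x)^2 = 100.
Step 4. [(2*x)^2 = 100] 100 ≥ 0, LHS is (·)² — take ±√, so sqrt: 2*x = 10 or -10.
Step 5. [2*x = 10 or -10] LHS = 2·(…); ÷2 both sides, so div: x = 5 or -5.

Answer: x ∈ {-5, 5}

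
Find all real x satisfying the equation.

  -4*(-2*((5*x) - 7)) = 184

Step 1. [-4*(-2*((5*x) - 7)) = 184] LHS = -4·(…); ÷-4 both sides, so div: -2*((5*x) - 7) = -46.
Step 2. [-2*((5*x) - 7) = -46] -2 out front; divide by -2 ⇒ div: (5*x) - 7 = 23.
Step 3. [(5*x) - 7 = 23] peel the -7: add 7 from each side. So sub: 5*x = 30.
Step 4. [5*x = 30] 5 out front; divide by 5, so div: x = 6.

Answer: x ∈ {6}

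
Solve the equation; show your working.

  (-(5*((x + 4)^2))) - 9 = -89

Step 1. [(-(5*((x + 4)^2))) - 9 = -89] -9 is outermost — add 9 both sides, so sub: -(5*((x + 4)^2)) = -80.
Step 2. [-(5*((x + 4)^2)) = -80] flip signs both sides. So neg: 5*((x + 4)^2) = 80.
Step 3. [5*((x + 4)^2) = 80] 5·(inner) — divide through by 5 ⇒ div: (x + 4)^2 = 16.
Step 4. [(x + 4)^2 = 16] 16 ≥ 0, LHS is (·)² — take ±√. So sqrt: x + 4 = 4 or -4.
Step 5. [x + 4 = 4 or -4] subtract 4: x sits inside (… + 4), so sub: x = 0 or -8.

Answer: x ∈ {-8, 0}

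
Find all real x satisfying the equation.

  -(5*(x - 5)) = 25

Step 1. [-(5*(x - 5)) = 25] flip signs both sides. So neg: 5*(x - 5) = -25.
Step 2. [5*(x - 5) = -25] LHS = 5·(…); ÷5 both sides, so div: x - 5 = -5.
Step 3. [x - 5 = -5] 5 comes off first (add 5) ⇒ sub: x = 0.

Answer: x ∈ {0}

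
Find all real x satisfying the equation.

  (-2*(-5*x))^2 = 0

Step 1. [(-2*(-5*x))^2 = 0] 0 ≥ 0, LHS is (·)² — take ±√, so sqrt: -2*(-5*x) = 0.
Step 2. [-2*(-5*x) = 0] -2 out front; divide by -2. So div: -5*x = 0.
Step 3. [-5*x = 0] leading coefficient -5: divide by -5, so div: x = 0.

Answer: x ∈ {0}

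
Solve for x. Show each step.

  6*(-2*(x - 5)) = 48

Step 1. [6*(-2*(x - 5)) = 48] LHS = 6·(…); ÷6 both sides. So div: -2*(x - 5) = 8.
Step 2. [-2*(x - 5) = 8] divide by the outer -2 ⇒ div: x - 5 = -4.
Step 3. [x - 5 = -4] peel the -5: add 5 from each side, so sub: x = 1.

Answer: x ∈ {1}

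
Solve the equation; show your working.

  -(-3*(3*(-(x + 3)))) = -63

Step 1. [-(-3*(3*(-(x + 3)))) = -63] LHS negated; negate both sides, so neg: -3*(3*(-(x + 3))) = 63.
Step 2. [-3*(3*(-(x + 3))) = 63] -3·(inner) — divide through by -3 ⇒ div: 3*(-(x + 3)) = -21.
Step 3. [3*(-(x + 3)) = -21] 3 out front; divide by 3. So div: -(x + 3) = -7.
Step 4. [-(x + 3) = -7] flip signs both sides ⇒ neg: x + 3 = 7.
Step 5. [x + 3 = 7] +3 is outermost — subtract 3 both sides. So sub: x = 4.

Answer: x ∈ {4}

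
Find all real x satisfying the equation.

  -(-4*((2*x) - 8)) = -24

Step 1. [-(-4*((2*x) - 8)) = -24] flip signs both sides ⇒ neg: -4*((2*x) - 8) = 24.
Step 2. [-4*((2*x) - 8) = 24] -4 out front; divide by -4 ⇒ div: (2*x) - 8 = -6.
Step 3. [(2*x) - 8 = -6] 8 comes off first (add 8). So sub: 2*x = 2.
Step 4. [2*x = 2] 2·(inner) — divide through by 2. So div: x = 1.

Answer: x ∈ {1}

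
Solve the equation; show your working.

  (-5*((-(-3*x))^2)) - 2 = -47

Step 1. [(-5*((-(-3*x))^2)) - 2 = -47] 2 comes off first (add 2), so sub: -5*((-(-3*x))^2) = -45.
Step 2. [-5*((-(-3*x))^2) = -45] LHS = -5·(…); ÷-5 both sides, so div: (-(-3*x))^2 = 9.
Step 3. [(-(-3*x))^2 = 9] 9 ≥ 0, LHS is (·)² — take ±√, so sqrt: -(-3*x) = 3 or -3.
Step 4. [-(-3*x) = 3 or -3] flip signs both sides, so neg: -3*x = -3 or 3.
Step 5. [-3*x = -3 or 3] -3 out front; divide by -3. So div: x = 1 or -1.

Answer: x ∈ {-1, 1}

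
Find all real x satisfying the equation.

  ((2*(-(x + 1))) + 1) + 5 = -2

Step 1. [((2*(-(x + 1))) + 1) + 5 = -2] +5 is outermost — subtract 5 both sides. So sub: (2*(-(x + 1))) + 1 = -7.
Step 2. [(2*(-(x + 1))) + 1 = -7] subtract 1: x sits inside (… + 1), so sub: 2*(-(x + 1)) = -8.
Step 3. [2*(-(x + 1)) = -8] 2·(inner) — divide through by 2 ⇒ div: -(x + 1) = -4.
Step 4. [-(x + 1) = -4] flip signs both sides ⇒ neg: x + 1 = 4.
Step 5. [x + 1 = 4] subtract 1: x sits inside (… + 1), so sub: x = 3.

Answer: x ∈ {3}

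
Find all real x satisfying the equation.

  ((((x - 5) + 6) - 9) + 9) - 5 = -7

Step 1. [((((x - 5) + 6) - 9) + 9) - 5 = -7] add 5: x sits inside (… - 5), so sub: (((x - 5) + 6) - 9) + 9 = -2.
Step 2. [(((x - 5) + 6) - 9) + 9 = -2] the outer +9 inverts by subtracting 9, so sub: ((x - 5) + 6) - 9 = -11.
Step 3. [((x - 5) + 6) - 9 = -11] add 9: x sits inside (… - 9) ⇒ sub: (x - 5) + 6 = -2.
Step 4. [(x - 5) + 6 = -2] +6 is outermost — subtract 6 both sides. So sub: x - 5 = -8.
Step 5. [x - 5 = -8] the outer -5 inverts by adding 5 ⇒ sub: x = -3.

Answer: x ∈ {-3}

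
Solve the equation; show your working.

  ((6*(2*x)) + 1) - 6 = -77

Step 1. [((6*(2*x)) + 1) - 6 = -77] -6 is outermost — add 6 both sides. So sub: (6*(2*x)) + 1 = -71.
Step 2. [(6*(2*x)) + 1 = -71] subtract 1: x sits inside (… + 1) ⇒ sub: 6*(2*x) = -72.
Step 3. [6*(2*x) = -72] 6 out front; divide by 6 ⇒ div: 2*x = -12.
Step 4. [2*x = -12] leading coefficient 2: divide by 2. So div: x = -6.

Answer: x ∈ {-6}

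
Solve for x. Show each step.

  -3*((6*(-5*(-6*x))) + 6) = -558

Step 1. [-3*((6*(-5*(-6*x))) + 6) = -558] leading coefficient -3: divide by -3 ⇒ div: (6*(-5*(-6*x))) + 6 = 186.
Step 2. [(6*(-5*(-6*x))) + 6 = 186] 6 divides every term; factor it out. So factor: (-5*(-6*x)) + 1 = 31.
Step 3. [(-5*(-6*x)) + 1 = 31] 1 comes off first (subtract 1), so sub: -5*(-6*x) = 30.
Step 4. [-5*(-6*x) = 30] LHS = -5·(…); ÷-5 both sides. So div: -6*x = -6.
Step 5. [-6*x = -6] leading coefficient -6: divide by -6. So div: x = 1.

Answer: x ∈ {1}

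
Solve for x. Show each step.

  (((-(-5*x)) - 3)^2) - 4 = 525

Step 1. [(((-(-5*x)) - 3)^2) - 4 = 525] the outer -4 inverts by adding 4. So sub: ((-(-5*x)) - 3)^2 = 529.
Step 2. [((-(-5*x)) - 3)^2 = 529] 529 ≥ 0, LHS is (·)² — take ±√, so sqrt: (-(-5*x)) - 3 = 23 or -23.
Step 3. [(-(-5*x)) - 3 = 23 or -23] the outer -3 inverts by adding 3. So sub: -(-5*x) = 26 or -20.
Step 4. [-(-5*x) = 26 or -20] flip signs both sides ⇒ neg: -5*x = -26 or 20.
Step 5. [-5*x = -26 or 20] LHS = -5·(…); ÷-5 both sides. So div: x = 26/5 or -4.

Answer: x ∈ {-4, 26/5}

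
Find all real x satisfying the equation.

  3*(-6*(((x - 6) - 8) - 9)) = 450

Step 1. [3*(-6*(((x - 6) - 8) - 9)) = 450] 3·(inner) — divide through by 3 ⇒ div: -6*(((x - 6) - 8) - 9) = 150.
Step 2. [-6*(((x - 6) - 8) - 9) = 150] -6·(inner) — divide through by -6 ⇒ div: ((x - 6) - 8) - 9 = -25.
Step 3. [((x - 6) - 8) - 9 = -25] peel the -9: add 9 from each side, so sub: (x - 6) - 8 = -16.
Step 4. [(x - 6) - 8 = -16] add 8: x sits inside (… - 8). So sub: x - 6 = -8.
Step 5. [x - 6 = -8] peel the -6: add 6 from each side ⇒ sub: x = -2.

Answer: x ∈ {-2}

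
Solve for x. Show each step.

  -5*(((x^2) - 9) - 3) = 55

Step 1. [-5*(((x^2) - 9) - 3) = 55] divide by the outer -5 ⇒ div: ((x^2) - 9) - 3 = -11.
Step 2. [((x^2) - 9) - 3 = -11] 3 comes off first (add 3) ⇒ sub: (x^2) - 9 = -8.
Step 3. [(x^2) - 9 = -8] 9 comes off first (add 9) ⇒ sub: x^2 = 1.
Step 4. [x^2 = 1] √ both sides: 1 ≥ 0 gives two branches ⇒ sqrt: x = 1 or -1.

Answer: x ∈ {-1, 1}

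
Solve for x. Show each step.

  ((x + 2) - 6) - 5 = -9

Step 1. [((x + 2) - 6) - 5 = -9] peel the -5: add 5 from each side ⇒ sub: (x + 2) - 6 = -4.
Step 2. [(x + 2) - 6 = -4] add 6: x sits inside (… - 6) ⇒ sub: x + 2 = 2.
Step 3. [x + 2 = 2] +2 is outermost — subtract 2 both sides, so sub: x = 0.

Answer: x ∈ {0}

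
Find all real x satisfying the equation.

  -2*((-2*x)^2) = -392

Step 1. [-2*((-2*x)^2) = -392] -2·(inner) — divide through by -2 ⇒ div: (-2*x)^2 = 196.
Step 2. [(-2*x)^2 = 196] 196 ≥ 0, LHS is (·)² — take ±√, so sqrt: -2*x = 14 or -14.
Step 3. [-2*x = 14 or -14] LHS = -2·(…); ÷-2 both sides. So div: x = -7 or 7.

Answer: x ∈ {-7, 7}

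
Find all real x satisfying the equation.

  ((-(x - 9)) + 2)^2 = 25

Step 1. [((-(x - 9)) + 2)^2 = 25] 25 ≥ 0, LHS is (·)² — take ±√ ⇒ sqrt: (-(x - 9)) + 2 = 5 or -5.
Step 2. [(-(x - 9)) + 2 = 5 or -5] subtract 2: x sits inside (… + 2). So sub: -(x - 9) = 3 or -7.
Step 3. [-(x - 9) = 3 or -7] LHS negated; negate both sides. So neg: x - 9 = -3 or 7.
Step 4. [x - 9 = -3 or 7] add 9: x sits inside (… - 9), so sub: x = 6 or 16.

Answer: x ∈ {6, 16}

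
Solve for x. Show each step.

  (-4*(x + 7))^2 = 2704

Step 1. [(-4*(x + 7))^2 = 2704] LHS squared, RHS 2704 ≥ 0: apply √ (±) ⇒ sqrt: -4*(x + 7) = 52 or -52.
Step 2. [-4*(x + 7) = 52 or -52] -4·(inner) — divide through by -4, so div: x + 7 = -13 or 13.
Step 3. [x + 7 = -13 or 13] peel the +7: subtract 7 from each side ⇒ sub: x = -20 or 6.

Answer: x ∈ {-20, 6}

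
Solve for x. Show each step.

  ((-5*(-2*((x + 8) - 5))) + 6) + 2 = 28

Step 1. [((-5*(-2*((x + 8) - 5))) + 6) + 2 = 28] +2 is outermost — subtract 2 both sides ⇒ sub: (-5*(-2*((x + 8) - 5))) + 6 = 26.
Step 2. [(-5*(-2*((x + 8) - 5))) + 6 = 26] subtract 6: x sits inside (… + 6) ⇒ sub: -5*(-2*((x + 8) - 5)) = 20.
Step 3. [-5*(-2*((x + 8) - 5)) = 20] -5·(inner) — divide through by -5, so div: -2*((x + 8) - 5) = -4.
Step 4. [-2*((x + 8) - 5) = -4] -2·(inner) — divide through by -2, so div: (x + 8) - 5 = 2.
Step 5. [(x + 8) - 5 = 2] the outer -5 inverts by adding 5, so sub: x + 8 = 7.
Step 6. [x + 8 = 7] subtract 8: x sits inside (… + 8) ⇒ sub: x = -1.

Answer: x ∈ {-1}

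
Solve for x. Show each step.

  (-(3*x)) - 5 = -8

Step 1. [(-(3*x)) - 5 = -8] add 5: x sits inside (… - 5) ⇒ sub: -(3*x) = -3.
Step 2. [-(3*x) = -3] flip signs both sides, so neg: 3*x = 3.
Step 3. [3*x = 3] leading coefficient 3: divide by 3 ⇒ div: x = 1.

Answer: x ∈ {1}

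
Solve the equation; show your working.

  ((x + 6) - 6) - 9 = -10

Step 1. [((x + 6) - 6) - 9 = -10] add 9: x sits inside (… - 9) ⇒ sub: (x + 6) - 6 = -1.
Step 2. [(x + 6) - 6 = -1] the outer -6 inverts by adding 6. So sub: x + 6 = 5.
Step 3. [x + 6 = 5] the outer +6 inverts by subtracting 6. So sub: x = -1.

Answer: x ∈ {-1}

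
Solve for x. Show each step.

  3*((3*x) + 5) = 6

Step 1. [3*((3*x) + 5) = 6] leading coefficient 3: divide by 3 ⇒ div: (3*x) + 5 = 2.
Step 2. [(3*x) + 5 = 2] +5 is outermost — subtract 5 both sides ⇒ sub: 3*x = -3.
Step 3. [3*x = -3] 3·(inner) — divide through by 3, so div: x = -1.

Answer: x ∈ {-1}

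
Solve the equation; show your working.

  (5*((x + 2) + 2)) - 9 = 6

Step 1. [(5*((x + 2) + 2)) - 9 = 6] 9 comes off first (add 9) ⇒ sub: 5*((x + 2) + 2) = 15.
Step 2. [5*((x + 2) + 2) = 15] 5·(inner) — divide through by 5. So div: (x + 2) + 2 = 3.
Step 3. [(x + 2) + 2 = 3] subtract 2: x sits inside (… + 2). So sub: x + 2 = 1.
Step 4. [x + 2 = 1] +2 is outermost — subtract 2 both sides ⇒ sub: x = -1.

Answer: x ∈ {-1}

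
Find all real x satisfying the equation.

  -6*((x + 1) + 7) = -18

Step 1. [-6*((x + 1) + 7) = -18] divide by the outer -6 ⇒ div: (x + 1) + 7 = 3.
Step 2. [(x + 1) + 7 = 3] subtract 7: x sits inside (… + 7), so sub: x + 1 = -4.
Step 3. [x + 1 = -4] peel the +1: subtract 1 from each side, so sub: x = -5.

Answer: x ∈ {-5}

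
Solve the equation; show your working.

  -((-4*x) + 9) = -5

Step 1. [-((-4*x) + 9) = -5] leading − — multiply by −1 ⇒ neg: (-4*x) + 9 = 5.
Step 2. [(-4*x) + 9 = 5] +9 is outermost — subtract 9 both sides, so sub: -4*x = -4.
Step 3. [-4*x = -4] LHS = -4·(…); ÷-4 both sides, so div: x = 1.

Answer: x ∈ {1}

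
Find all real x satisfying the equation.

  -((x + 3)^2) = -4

Step 1. [-((x + 3)^2) = -4] flip signs both sides, so neg: (x + 3)^2 = 4.
Step 2. [(x + 3)^2 = 4] √ both sides: 4 ≥ 0 gives two branches. So sqrt: x + 3 = 2 or -2.
Step 3. [x + 3 = 2 or -2] subtract 3: x sits inside (… + 3), so sub: x = -1 or -5.

Answer: x ∈ {-5, -1}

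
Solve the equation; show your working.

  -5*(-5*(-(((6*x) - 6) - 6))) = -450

Step 1. [-5*(-5*(-(((6*x) - 6) - 6))) = -450] LHS = -5·(…); ÷-5 both sides ⇒ div: -5*(-(((6*x) - 6) - 6)) = 90.
Step 2. [-5*(-(((6*x) - 6) - 6)) = 90] -5 out front; divide by -5. So div: -(((6*x) - 6) - 6) = -18.
Step 3. [-(((6*x) - 6) - 6) = -18] flip signs both sides. So neg: ((6*x) - 6) - 6 = 18.
Step 4. [((6*x) - 6) - 6 = 18] peel the -6: add 6 from each side ⇒ sub: (6*x) - 6 = 24.
Step 5. [(6*x) - 6 = 24] common factor 6 (LHS and 24) — divide through. So factor: x - 1 = 4.
Step 6. [x - 1 = 4] add 1: x sits inside (… - 1), so sub: x = 5.

Answer: x ∈ {5}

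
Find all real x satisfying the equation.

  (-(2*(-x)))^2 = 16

Step 1. [(-(2*(-x)))^2 = 16] LHS squared, RHS 16 ≥ 0: apply √ (±) ⇒ sqrt: -(2*(-x)) = 4 or -4.
Step 2. [-(2*(-x)) = 4 or -4] flip signs both sides, so neg: 2*(-x) = -4 or 4.
Step 3. [2*(-x) = -4 or 4] leading coefficient 2: divide by 2. So div: -x = -2 or 2.
Step 4. [-x = -2 or 2] leading − — multiply by −1 ⇒ neg: x = 2 or -2.

Answer: x ∈ {-2, 2}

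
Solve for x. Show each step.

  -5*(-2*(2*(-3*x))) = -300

Step 1. [-5*(-2*(2*(-3*x))) = -300] -5·(inner) — divide through by -5. So div: -2*(2*(-3*x)) = 60.
Step 2. [-2*(2*(-3*x)) = 60] divide by the outer -2 ⇒ div: 2*(-3*x) = -30.
Step 3. [2*(-3*x) = -30] 2·(inner) — divide through by 2 ⇒ div: -3*x = -15.
Step 4. [-3*x = -15] -3 out front; divide by -3 ⇒ div: x = 5.

Answer: x ∈ {5}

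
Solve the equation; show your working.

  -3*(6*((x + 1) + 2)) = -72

Step 1. [-3*(6*((x + 1) + 2)) = -72] -3 out front; divide by -3, so div: 6*((x + 1) + 2) = 24.
Step 2. [6*((x + 1) + 2) = 24] divide by the outer 6, so div: (x + 1) + 2 = 4.
Step 3. [(x + 1) + 2 = 4] peel the +2: subtract 2 from each side. So sub: x + 1 = 2.
Step 4. [x + 1 = 2] subtract 1: x sits inside (… + 1). So sub: x = 1.

Answer: x ∈ {1}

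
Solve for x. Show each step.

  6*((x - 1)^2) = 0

Step 1. [6*((x - 1)^2) = 0] divide by the outer 6 ⇒ div: (x - 1)^2 = 0.
Step 2. [(x - 1)^2 = 0] LHS squared, RHS 0 ≥ 0: apply √ (±), so sqrt: x - 1 = 0.
Step 3. [x - 1 = 0] the outer -1 inverts by adding 1 ⇒ sub: x = 1.

Answer: x ∈ {1}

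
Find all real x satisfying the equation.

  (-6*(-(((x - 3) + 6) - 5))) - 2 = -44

Step 1. [(-6*(-(((x - 3) + 6) - 5))) - 2 = -44] 2 comes off first (add 2) ⇒ sub: -6*(-(((x - 3) + 6) - 5)) = -42.
Step 2. [-6*(-(((x - 3) + 6) - 5)) = -42] -6 out front; divide by -6 ⇒ div: -(((x - 3) + 6) - 5) = 7.
Step 3. [-(((x - 3) + 6) - 5) = 7] LHS negated; negate both sides ⇒ neg: ((x - 3) + 6) - 5 = -7.
Step 4. [((x - 3) + 6) - 5 = -7] peel the -5: add 5 from each side, so sub: (x - 3) + 6 = -2.
Step 5. [(x - 3) + 6 = -2] subtract 6: x sits inside (… + 6) ⇒ sub: x - 3 = -8.
Step 6. [x - 3 = -8] -3 is outermost — add 3 both sides, so sub: x = -5.

Answer: x ∈ {-5}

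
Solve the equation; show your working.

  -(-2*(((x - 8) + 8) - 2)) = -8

Step 1. [-(-2*(((x - 8) + 8) - 2)) = -8] flip signs both sides, so neg: -2*(((x - 8) + 8) - 2) = 8.
Step 2. [-2*(((x - 8) + 8) - 2) = 8] divide by the outer -2 ⇒ div: ((x - 8) + 8) - 2 = -4.
Step 3. [((x - 8) + 8) - 2 = -4] add 2: x sits inside (… - 2), so sub: (x - 8) + 8 = -2.
Step 4. [(x - 8) + 8 = -2] peel the +8: subtract 8 from each side, so sub: x - 8 = -10.
Step 5. [x - 8 = -10] -8 is outermost — add 8 both sides, so sub: x = -2.

Answer: x ∈ {-2}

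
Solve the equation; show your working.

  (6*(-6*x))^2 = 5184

Step 1. [(6*(-6*x))^2 = 5184] 5184 ≥ 0, LHS is (·)² — take ±√. So sqrt: 6*(-6*x) = 72 or -72.
Step 2. [6*(-6*x) = 72 or -72] leading coefficient 6: divide by 6 ⇒ div: -6*x = 12 or -12.
Step 3. [-6*x = 12 or -12] -6·(inner) — divide through by -6. So div: x = -2 or 2.

Answer: x ∈ {-2, 2}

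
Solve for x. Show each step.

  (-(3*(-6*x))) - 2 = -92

Step 1. [(-(3*(-6*x))) - 2 = -92] -2 is outermost — add 2 both sides, so sub: -(3*(-6*x)) = -90.
Step 2. [-(3*(-6*x)) = -90] leading − — multiply by −1. So neg: 3*(-6*x) = 90.
Step 3. [3*(-6*x) = 90] 3·(inner) — divide through by 3. So div: -6*x = 30.
Step 4. [-6*x = 30] LHS = -6·(…); ÷-6 both sides, so div: x = -5.

Answer: x ∈ {-5}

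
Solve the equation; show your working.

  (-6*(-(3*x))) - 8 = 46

Step 1. [(-6*(-(3*x))) - 8 = 46] 8 comes off first (add 8) ⇒ sub: -6*(-(3*x)) = 54.
Step 2. [-6*(-(3*x)) = 54] -6 out front; divide by -6, so div: -(3*x) = -9.
Step 3. [-(3*x) = -9] LHS negated; negate both sides. So neg: 3*x = 9.
Step 4. [3*x = 9] leading coefficient 3: divide by 3. So div: x = 3.

Answer: x ∈ {3}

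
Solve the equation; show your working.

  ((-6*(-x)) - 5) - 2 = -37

Step 1. [((-6*(-x)) - 5) - 2 = -37] peel the -2: add 2 from each side ⇒ sub: (-6*(-x)) - 5 = -35.
Step 2. [(-6*(-x)) - 5 = -35] peel the -5: add 5 from each side. So sub: -6*(-x) = -30.
Step 3. [-6*(-x) = -30] -6 out front; divide by -6 ⇒ div: -x = 5.
Step 4. [-x = 5] LHS negated; negate both sides, so neg: x = -5.

Answer: x ∈ {-5}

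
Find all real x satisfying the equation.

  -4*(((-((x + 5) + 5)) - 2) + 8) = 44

Step 1. [-4*(((-((x + 5) + 5)) - 2) + 8) = 44] divide by the outer -4, so div: ((-((x + 5) + 5)) - 2) + 8 = -11.
Step 2. [((-((x + 5) + 5)) - 2) + 8 = -11] 8 comes off first (subtract 8). So sub: (-((x + 5) + 5)) - 2 = -19.
Step 3. [(-((x + 5) + 5)) - 2 = -19] add 2: x sits inside (… - 2) ⇒ sub: -((x + 5) + 5) = -17.
Step 4. [-((x + 5) + 5) = -17] leading − — multiply by −1 ⇒ neg: (x + 5) + 5 = 17.
Step 5. [(x + 5) + 5 = 17] 5 comes off first (subtract 5), so sub: x + 5 = 12.
Step 6. [x + 5 = 12] subtract 5: x sits inside (… + 5), so sub: x = 7.

Answer: x ∈ {7}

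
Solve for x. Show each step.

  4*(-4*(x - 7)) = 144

Step 1. [4*(-4*(x - 7)) = 144] 4 out front; divide by 4, so div: -4*(x - 7) = 36.
Step 2. [-4*(x - 7) = 36] -4·(inner) — divide through by -4, so div: x - 7 = -9.
Step 3. [x - 7 = -9] -7 is outermost — add 7 both sides ⇒ sub: x = -2.

Answer: x ∈ {-2}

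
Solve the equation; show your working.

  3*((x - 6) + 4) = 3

Step 1. [3*((x - 6) + 4) = 3] 3 out front; divide by 3 ⇒ div: (x - 6) + 4 = 1.
Step 2. [(x - 6) + 4 = 1] the outer +4 inverts by subtracting 4 ⇒ sub: x - 6 = -3.
Step 3. [x - 6 = -3] peel the -6: add 6 from each side ⇒ sub: x = 3.

Answer: x ∈ {3}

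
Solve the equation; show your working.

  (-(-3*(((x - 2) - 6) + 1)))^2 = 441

Step 1. [(-(-3*(((x - 2) - 6) + 1)))^2 = 441] LHS squared, RHS 441 ≥ 0: apply √ (±). So sqrt: -(-3*(((x - 2) - 6) + 1)) = 21 or -21.
Step 2. [-(-3*(((x - 2) - 6) + 1)) = 21 or -21] leading − — multiply by −1. So neg: -3*(((x - 2) - 6) + 1) = -21 or 21.
Step 3. [-3*(((x - 2) - 6) + 1) = -21 or 21] divide by the outer -3. So div: ((x - 2) - 6) + 1 = 7 or -7.
Step 4. [((x - 2) - 6) + 1 = 7 or -7] subtract 1: x sits inside (… + 1) ⇒ sub: (x - 2) - 6 = 6 or -8.
Step 5. [(x - 2) - 6 = 6 or -8] the outer -6 inverts by adding 6, so sub: x - 2 = 12 or -2.
Step 6. [x - 2 = 12 or -2] add 2: x sits inside (… - 2) ⇒ sub: x = 14 or 0.

Answer: x ∈ {0, 14}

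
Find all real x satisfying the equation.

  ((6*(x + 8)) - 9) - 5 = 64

Step 1. [((6*(x + 8)) - 9) - 5 = 64] add 5: x sits inside (… - 5). So sub: (6*(x + 8)) - 9 = 69.
Step 2. [(6*(x + 8)) - 9 = 69] the outer -9 inverts by adding 9. So sub: 6*(x + 8) = 78.
Step 3. [6*(x + 8) = 78] 6·(inner) — divide through by 6. So div: x + 8 = 13.
Step 4. [x + 8 = 13] +8 is outermost — subtract 8 both sides. So sub: x = 5.

Answer: x ∈ {5}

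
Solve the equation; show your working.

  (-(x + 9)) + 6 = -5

Step 1. [(-(x + 9)) + 6 = -5] the outer +6 inverts by subtracting 6, so sub: -(x + 9) = -11.
Step 2. [-(x + 9) = -11] leading − — multiply by −1. So neg: x + 9 = 11.
Step 3. [x + 9 = 11] peel the +9: subtract 9 from each side ⇒ sub: x = 2.

Answer: x ∈ {2}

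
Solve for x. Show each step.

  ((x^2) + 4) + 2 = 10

Step 1. [((x^2) + 4) + 2 = 10] 2 comes off first (subtract 2) ⇒ sub: (x^2) + 4 = 8.
Step 2. [(x^2) + 4 = 8] peel the +4: subtract 4 from each side, so sub: x^2 = 4.
Step 3. [x^2 = 4] √ both sides: 4 ≥ 0 gives two branches, so sqrt: x = 2 or -2.

Answer: x ∈ {-2, 2}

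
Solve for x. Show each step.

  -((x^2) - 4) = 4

Step 1. [-((x^2) - 4) = 4] flip signs both sides ⇒ neg: (x^2) - 4 = -4.
Step 2. [(x^2) - 4 = -4] 4 comes off first (add 4), so sub: x^2 = 0.
Step 3. [x^2 = 0] LHS squared, RHS 0 ≥ 0: apply √ (±) ⇒ sqrt: x = 0.

Answer: x ∈ {0}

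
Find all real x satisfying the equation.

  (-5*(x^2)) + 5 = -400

Step 1. [(-5*(x^2)) + 5 = -400] subtract 5: x sits inside (… + 5), so sub: -5*(x^2) = -405.
Step 2. [-5*(x^2) = -405] LHS = -5·(…); ÷-5 both sides. So div: x^2 = 81.
Step 3. [x^2 = 81] LHS squared, RHS 81 ≥ 0: apply √ (±). So sqrt: x = 9 or -9.

Answer: x ∈ {-9, 9}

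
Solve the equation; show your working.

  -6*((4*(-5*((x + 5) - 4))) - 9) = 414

Step 1. [-6*((4*(-5*((x + 5) - 4))) - 9) = 414] -6 out front; divide by -6 ⇒ div: (4*(-5*((x + 5) - 4))) - 9 = -69.
Step 2. [(4*(-5*((x + 5) - 4))) - 9 = -69] the outer -9 inverts by adding 9. So sub: 4*(-5*((x + 5) - 4)) = -60.
Step 3. [4*(-5*((x + 5) - 4)) = -60] 4 out front; divide by 4, so div: -5*((x + 5) - 4) = -15.
Step 4. [-5*((x + 5) - 4) = -15] -5 out front; divide by -5 ⇒ div: (x + 5) - 4 = 3.
Step 5. [(x + 5) - 4 = 3] the outer -4 inverts by adding 4 ⇒ sub: x + 5 = 7.
Step 6. [x + 5 = 7] subtract 5: x sits inside (… + 5) ⇒ sub: x = 2.

Answer: x ∈ {2}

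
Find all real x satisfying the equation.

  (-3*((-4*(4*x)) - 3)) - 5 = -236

Step 1. [(-3*((-4*(4*x)) - 3)) - 5 = -236] add 5: x sits inside (… - 5). So sub: -3*((-4*(4*x)) - 3) = -231.
Step 2. [-3*((-4*(4*x)) - 3) = -231] divide by the outer -3, so div: (-4*(4*x)) - 3 = 77.
Step 3. [(-4*(4*x)) - 3 = 77] add 3: x sits inside (… - 3), so sub: -4*(4*x) = 80.
Step 4. [-4*(4*x) = 80] -4 out front; divide by -4. So div: 4*x = -20.
Step 5. [4*x = -20] divide by the outer 4 ⇒ div: x = -5.

Answer: x ∈ {-5}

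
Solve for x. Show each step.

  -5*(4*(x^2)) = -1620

Step 1. [-5*(4*(x^2)) = -1620] -5·(inner) — divide through by -5. So div: 4*(x^2) = 324.
Step 2. [4*(x^2) = 324] leading coefficient 4: divide by 4. So div: x^2 = 81.
Step 3. [x^2 = 81] LHS squared, RHS 81 ≥ 0: apply √ (±) ⇒ sqrt: x = 9 or -9.

Answer: x ∈ {-9, 9}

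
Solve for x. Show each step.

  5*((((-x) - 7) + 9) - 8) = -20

Step 1. [5*((((-x) - 7) + 9) - 8) = -20] LHS = 5·(…); ÷5 both sides ⇒ div: (((-x) - 7) + 9) - 8 = -4.
Step 2. [(((-x) - 7) + 9) - 8 = -4] the outer -8 inverts by adding 8 ⇒ sub: ((-x) - 7) + 9 = 4.
Step 3. [((-x) - 7) + 9 = 4] 9 comes off first (subtract 9). So sub: (-x) - 7 = -5.
Step 4. [(-x) - 7 = -5] -7 is outermost — add 7 both sides ⇒ sub: -x = 2.
Step 5. [-x = 2] LHS negated; negate both sides. So neg: x = -2.

Answer: x ∈ {-2}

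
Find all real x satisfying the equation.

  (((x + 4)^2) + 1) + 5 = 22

Step 1. [(((x + 4)^2) + 1) + 5 = 22] the outer +5 inverts by subtracting 5, so sub: ((x + 4)^2) + 1 = 17.
Step 2. [((x + 4)^2) + 1 = 17] peel the +1: subtract 1 from each side. So sub: (x + 4)^2 = 16.
Step 3. [(x + 4)^2 = 16] 16 ≥ 0, LHS is (·)² — take ±√. So sqrt: x + 4 = 4 or -4.
Step 4. [x + 4 = 4 or -4] subtract 4: x sits inside (… + 4) ⇒ sub: x = 0 or -8.

Answer: x ∈ {-8, 0}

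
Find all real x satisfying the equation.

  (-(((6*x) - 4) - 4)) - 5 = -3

Step 1. [(-(((6*x) - 4) - 4)) - 5 = -3] -5 is outermost — add 5 both sides, so sub: -(((6*x) - 4) - 4) = 2.
Step 2. [-(((6*x) - 4) - 4) = 2] leading − — multiply by −1 ⇒ neg: ((6*x) - 4) - 4 = -2.
Step 3. [((6*x) - 4) - 4 = -2] peel the -4: add 4 from each side, so sub: (6*x) - 4 = 2.
Step 4. [(6*x) - 4 = 2] peel the -4: add 4 from each side ⇒ sub: 6*x = 6.
Step 5. [6*x = 6] leading coefficient 6: divide by 6 ⇒ div: x = 1.

Answer: x ∈ {1}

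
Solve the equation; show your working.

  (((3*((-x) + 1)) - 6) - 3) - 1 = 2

Step 1. [(((3*((-x) + 1)) - 6) - 3) - 1 = 2] -1 is outermost — add 1 both sides. So sub: ((3*((-x) + 1)) - 6) - 3 = 3.
Step 2. [((3*((-x) + 1)) - 6) - 3 = 3] add 3: x sits inside (… - 3) ⇒ sub: (3*((-x) + 1)) - 6 = 6.
Step 3. [(3*((-x) + 1)) - 6 = 6] 3 divides every term; factor it out ⇒ factor: ((-x) + 1) - 2 = 2.
Step 4. [((-x) + 1) - 2 = 2] peel the -2: add 2 from each side. So sub: (-x) + 1 = 4.
Step 5. [(-x) + 1 = 4] peel the +1: subtract 1 from each side ⇒ sub: -x = 3.
Step 6. [-x = 3] flip signs both sides. So neg: x = -3.

Answer: x ∈ {-3}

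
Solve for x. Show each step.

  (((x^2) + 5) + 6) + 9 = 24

Step 1. [(((x^2) + 5) + 6) + 9 = 24] peel the +9: subtract 9 from each side. So sub: ((x^2) + 5) + 6 = 15.
Step 2. [((x^2) + 5) + 6 = 15] subtract 6: x sits inside (… + 6), so sub: (x^2) + 5 = 9.
Step 3. [(x^2) + 5 = 9] subtract 5: x sits inside (… + 5), so sub: x^2 = 4.
Step 4. [x^2 = 4] √ both sides: 4 ≥ 0 gives two branches, so sqrt: x = 2 or -2.

Answer: x ∈ {-2, 2}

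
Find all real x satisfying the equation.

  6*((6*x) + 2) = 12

Step 1. [6*((6*x) + 2) = 12] LHS = 6·(…); ÷6 both sides ⇒ div: (6*x) + 2 = 2.
Step 2. [(6*x) + 2 = 2] 2 comes off first (subtract 2). So sub: 6*x = 0.
Step 3. [6*x = 0] divide by the outer 6. So div: x = 0.

Answer: x ∈ {0}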